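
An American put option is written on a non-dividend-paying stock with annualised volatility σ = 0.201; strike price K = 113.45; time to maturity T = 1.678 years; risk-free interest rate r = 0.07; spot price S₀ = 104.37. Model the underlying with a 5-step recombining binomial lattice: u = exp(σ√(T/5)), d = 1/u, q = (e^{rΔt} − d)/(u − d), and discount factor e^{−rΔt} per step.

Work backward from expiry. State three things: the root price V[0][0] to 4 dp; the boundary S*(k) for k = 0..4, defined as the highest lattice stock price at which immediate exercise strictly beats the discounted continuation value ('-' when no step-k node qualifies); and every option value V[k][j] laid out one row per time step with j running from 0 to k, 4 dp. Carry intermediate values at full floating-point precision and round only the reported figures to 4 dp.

price = 11.5692
boundary = - 92.8979 82.6868 92.8979 104.3700
tree:
11.5692
20.5521 5.3486
30.7632 10.6967 1.5813
39.8520 20.5521 3.7893 0.0000
47.9417 30.7632 9.0800 0.0000 0.0000
55.1422 39.8520 20.5521 0.0000 0.0000 0.0000

Δt=0.33560, u=1.12349, d=0.89008, q=0.57276, disc=e^(-rΔt)=0.97678
k=5 terminal: V=max(K-S,0) → 55.1422 39.8520 20.5521 0.0000 0.0000 0.0000
k=4: j=0 S=65.5083 intr=47.9417 cont=45.3076 V=47.9417[EX]; j=1 S=82.6868 intr=30.7632 cont=28.1291 V=30.7632[EX]; j=2 S=104.3700 intr=9.0800 cont=8.5768 V=9.0800[EX]; j=3 S=131.7393 intr=0.0000 cont=0.0000 V=0.0000[hold]; j=4 S=166.2857 intr=0.0000 cont=0.0000 V=0.0000[hold]  S*(4)=104.3700
k=3: j=0 S=73.5980 intr=39.8520 cont=37.2179 V=39.8520[EX]; j=1 S=92.8979 intr=20.5521 cont=17.9180 V=20.5521[EX]; j=2 S=117.2588 intr=0.0000 cont=3.7893 V=3.7893[hold]; j=3 S=148.0080 intr=0.0000 cont=0.0000 V=0.0000[hold]  S*(3)=92.8979
k=2: j=0 S=82.6868 intr=30.7632 cont=28.1291 V=30.7632[EX]; j=1 S=104.3700 intr=9.0800 cont=10.6967 V=10.6967[hold]; j=2 S=131.7393 intr=0.0000 cont=1.5813 V=1.5813[hold]  S*(2)=82.6868
k=1: j=0 S=92.8979 intr=20.5521 cont=18.8225 V=20.5521[EX]; j=1 S=117.2588 intr=0.0000 cont=5.3486 V=5.3486[hold]  S*(1)=92.8979
k=0: j=0 S=104.3700 intr=9.0800 cont=11.5692 V=11.5692[hold]  S*(0)=-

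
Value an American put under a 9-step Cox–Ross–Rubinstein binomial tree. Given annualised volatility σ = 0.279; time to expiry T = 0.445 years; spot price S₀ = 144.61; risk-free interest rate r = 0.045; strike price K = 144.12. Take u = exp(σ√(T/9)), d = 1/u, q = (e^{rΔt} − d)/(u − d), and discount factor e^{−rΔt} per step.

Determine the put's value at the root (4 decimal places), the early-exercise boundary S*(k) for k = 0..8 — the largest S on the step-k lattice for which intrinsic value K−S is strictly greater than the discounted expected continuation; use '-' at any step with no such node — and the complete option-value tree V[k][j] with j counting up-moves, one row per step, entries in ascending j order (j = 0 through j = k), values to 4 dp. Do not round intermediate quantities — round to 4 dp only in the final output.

price = 9.5427
boundary = - - - - 112.8304 106.0432 112.8304 120.0519 127.7357
tree:
9.5427
13.4480 5.7176
18.4130 8.5906 2.8977
24.4194 12.5465 4.7112 1.1147
31.2896 17.7240 7.4748 1.9953 0.2476
38.0768 24.0819 11.5064 3.5155 0.4987 0.0000
44.4557 31.2896 17.0508 6.0668 1.0044 0.0000 0.0000
50.4508 38.0768 24.0681 10.1772 2.0232 0.0000 0.0000 0.0000
56.0853 44.4557 31.2896 16.3843 4.0753 0.0000 0.0000 0.0000 0.0000
61.3809 50.4508 38.0768 24.0681 8.2088 0.0000 0.0000 0.0000 0.0000 0.0000

params: Δt=0.04944 u=1.06400 d=0.93985 q=0.50244 e^(-rΔt)=0.99778
t_9 payoffs: 61.3809 50.4508 38.0768 24.0681 8.2088 0.0000 0.0000 0.0000 0.0000 0.0000
t_8: node(8,0) S=88.0347 payoff=56.0853 vs cont=55.7650 → 56.0853 [stop]  node(8,1) S=99.6643 payoff=44.4557 vs cont=44.1353 → 44.4557 [stop]  node(8,2) S=112.8304 payoff=31.2896 vs cont=30.9693 → 31.2896 [stop]  node(8,3) S=127.7357 payoff=16.3843 vs cont=16.0640 → 16.3843 [stop]  node(8,4) S=144.6100 payoff=0.0000 vs cont=4.0753 → 4.0753 [wait]  node(8,5) S=163.7135 payoff=0.0000 vs cont=0.0000 → 0.0000 [wait]  node(8,6) S=185.3406 payoff=0.0000 vs cont=0.0000 → 0.0000 [wait]  node(8,7) S=209.8248 payoff=0.0000 vs cont=0.0000 → 0.0000 [wait]  node(8,8) S=237.5434 payoff=0.0000 vs cont=0.0000 → 0.0000 [wait]  ⇒ S*(8)=127.7357
t_7: node(7,0) S=93.6692 payoff=50.4508 vs cont=50.1305 → 50.4508 [stop]  node(7,1) S=106.0432 payoff=38.0768 vs cont=37.7565 → 38.0768 [stop]  node(7,2) S=120.0519 payoff=24.0681 vs cont=23.7478 → 24.0681 [stop]  node(7,3) S=135.9112 payoff=8.2088 vs cont=10.1772 → 10.1772 [wait]  node(7,4) S=153.8656 payoff=0.0000 vs cont=2.0232 → 2.0232 [wait]  node(7,5) S=174.1917 payoff=0.0000 vs cont=0.0000 → 0.0000 [wait]  node(7,6) S=197.2031 payoff=0.0000 vs cont=0.0000 → 0.0000 [wait]  node(7,7) S=223.2543 payoff=0.0000 vs cont=0.0000 → 0.0000 [wait]  ⇒ S*(7)=120.0519
t_6: node(6,0) S=99.6643 payoff=44.4557 vs cont=44.1353 → 44.4557 [stop]  node(6,1) S=112.8304 payoff=31.2896 vs cont=30.9693 → 31.2896 [stop]  node(6,2) S=127.7357 payoff=16.3843 vs cont=17.0508 → 17.0508 [wait]  node(6,3) S=144.6100 payoff=0.0000 vs cont=6.0668 → 6.0668 [wait]  node(6,4) S=163.7135 payoff=0.0000 vs cont=1.0044 → 1.0044 [wait]  node(6,5) S=185.3406 payoff=0.0000 vs cont=0.0000 → 0.0000 [wait]  node(6,6) S=209.8248 payoff=0.0000 vs cont=0.0000 → 0.0000 [wait]  ⇒ S*(6)=112.8304
t_5: node(5,0) S=106.0432 payoff=38.0768 vs cont=37.7565 → 38.0768 [stop]  node(5,1) S=120.0519 payoff=24.0681 vs cont=24.0819 → 24.0819 [wait]  node(5,2) S=135.9112 payoff=8.2088 vs cont=11.5064 → 11.5064 [wait]  node(5,3) S=153.8656 payoff=0.0000 vs cont=3.5155 → 3.5155 [wait]  node(5,4) S=174.1917 payoff=0.0000 vs cont=0.4987 → 0.4987 [wait]  node(5,5) S=197.2031 payoff=0.0000 vs cont=0.0000 → 0.0000 [wait]  ⇒ S*(5)=106.0432
t_4: node(4,0) S=112.8304 payoff=31.2896 vs cont=30.9762 → 31.2896 [stop]  node(4,1) S=127.7357 payoff=16.3843 vs cont=17.7240 → 17.7240 [wait]  node(4,2) S=144.6100 payoff=0.0000 vs cont=7.4748 → 7.4748 [wait]  node(4,3) S=163.7135 payoff=0.0000 vs cont=1.9953 → 1.9953 [wait]  node(4,4) S=185.3406 payoff=0.0000 vs cont=0.2476 → 0.2476 [wait]  ⇒ S*(4)=112.8304
t_3: node(3,0) S=120.0519 payoff=24.0681 vs cont=24.4194 → 24.4194 [wait]  node(3,1) S=135.9112 payoff=8.2088 vs cont=12.5465 → 12.5465 [wait]  node(3,2) S=153.8656 payoff=0.0000 vs cont=4.7112 → 4.7112 [wait]  node(3,3) S=174.1917 payoff=0.0000 vs cont=1.1147 → 1.1147 [wait]  ⇒ S*(3)=-
t_2: node(2,0) S=127.7357 payoff=16.3843 vs cont=18.4130 → 18.4130 [wait]  node(2,1) S=144.6100 payoff=0.0000 vs cont=8.5906 → 8.5906 [wait]  node(2,2) S=163.7135 payoff=0.0000 vs cont=2.8977 → 2.8977 [wait]  ⇒ S*(2)=-
t_1: node(1,0) S=135.9112 payoff=8.2088 vs cont=13.4480 → 13.4480 [wait]  node(1,1) S=153.8656 payoff=0.0000 vs cont=5.7176 → 5.7176 [wait]  ⇒ S*(1)=-
t_0: node(0,0) S=144.6100 payoff=0.0000 vs cont=9.5427 → 9.5427 [wait]  ⇒ S*(0)=-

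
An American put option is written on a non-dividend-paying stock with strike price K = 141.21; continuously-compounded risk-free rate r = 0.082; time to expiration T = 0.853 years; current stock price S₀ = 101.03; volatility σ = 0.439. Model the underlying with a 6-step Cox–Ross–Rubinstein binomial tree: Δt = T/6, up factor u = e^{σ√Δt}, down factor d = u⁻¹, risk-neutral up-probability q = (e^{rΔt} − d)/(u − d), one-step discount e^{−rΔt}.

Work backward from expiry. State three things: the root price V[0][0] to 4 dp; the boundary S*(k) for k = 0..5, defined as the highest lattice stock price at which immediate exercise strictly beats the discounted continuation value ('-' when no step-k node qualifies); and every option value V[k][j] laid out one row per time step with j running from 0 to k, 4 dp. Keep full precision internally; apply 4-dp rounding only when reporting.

params: Δt=0.14217 u=1.18001 d=0.84745 q=0.49397 e^(-rΔt)=0.98841
t_6 payoffs: 103.7877 89.1020 68.6533 40.1800 0.5329 0.0000 0.0000
t_5: node(5,0) S=44.1588 payoff=97.0512 vs cont=95.4146 → 97.0512 [stop]  node(5,1) S=61.4880 payoff=79.7220 vs cont=78.0853 → 79.7220 [stop]  node(5,2) S=85.6177 payoff=55.5923 vs cont=53.9556 → 55.5923 [stop]  node(5,3) S=119.2167 payoff=21.9933 vs cont=20.3567 → 21.9933 [stop]  node(5,4) S=166.0007 payoff=0.0000 vs cont=0.2665 → 0.2665 [wait]  node(5,5) S=231.1443 payoff=0.0000 vs cont=0.0000 → 0.0000 [wait]  ⇒ S*(5)=119.2167
t_4: node(4,0) S=52.1080 payoff=89.1020 vs cont=87.4654 → 89.1020 [stop]  node(4,1) S=72.5567 payoff=68.6533 vs cont=67.0167 → 68.6533 [stop]  node(4,2) S=101.0300 payoff=40.1800 vs cont=38.5434 → 40.1800 [stop]  node(4,3) S=140.6771 payoff=0.5329 vs cont=11.1304 → 11.1304 [wait]  node(4,4) S=195.8829 payoff=0.0000 vs cont=0.1333 → 0.1333 [wait]  ⇒ S*(4)=101.0300
t_3: node(3,0) S=61.4880 payoff=79.7220 vs cont=78.0853 → 79.7220 [stop]  node(3,1) S=85.6177 payoff=55.5923 vs cont=53.9556 → 55.5923 [stop]  node(3,2) S=119.2167 payoff=21.9933 vs cont=25.5309 → 25.5309 [wait]  node(3,3) S=166.0007 payoff=0.0000 vs cont=5.6321 → 5.6321 [wait]  ⇒ S*(3)=85.6177
t_2: node(2,0) S=72.5567 payoff=68.6533 vs cont=67.0167 → 68.6533 [stop]  node(2,1) S=101.0300 payoff=40.1800 vs cont=40.2706 → 40.2706 [wait]  node(2,2) S=140.6771 payoff=0.5329 vs cont=15.5195 → 15.5195 [wait]  ⇒ S*(2)=72.5567
t_1: node(1,0) S=85.6177 payoff=55.5923 vs cont=53.9999 → 55.5923 [stop]  node(1,1) S=119.2167 payoff=21.9933 vs cont=27.7192 → 27.7192 [wait]  ⇒ S*(1)=85.6177
t_0: node(0,0) S=101.0300 payoff=40.1800 vs cont=41.3390 → 41.3390 [wait]  ⇒ S*(0)=-

price = 41.3390
boundary = - 85.6177 72.5567 85.6177 101.0300 119.2167
tree:
41.3390
55.5923 27.7192
68.6533 40.2706 15.5195
79.7220 55.5923 25.5309 5.6321
89.1020 68.6533 40.1800 11.1304 0.1333
97.0512 79.7220 55.5923 21.9933 0.2665 0.0000
103.7877 89.1020 68.6533 40.1800 0.5329 0.0000 0.0000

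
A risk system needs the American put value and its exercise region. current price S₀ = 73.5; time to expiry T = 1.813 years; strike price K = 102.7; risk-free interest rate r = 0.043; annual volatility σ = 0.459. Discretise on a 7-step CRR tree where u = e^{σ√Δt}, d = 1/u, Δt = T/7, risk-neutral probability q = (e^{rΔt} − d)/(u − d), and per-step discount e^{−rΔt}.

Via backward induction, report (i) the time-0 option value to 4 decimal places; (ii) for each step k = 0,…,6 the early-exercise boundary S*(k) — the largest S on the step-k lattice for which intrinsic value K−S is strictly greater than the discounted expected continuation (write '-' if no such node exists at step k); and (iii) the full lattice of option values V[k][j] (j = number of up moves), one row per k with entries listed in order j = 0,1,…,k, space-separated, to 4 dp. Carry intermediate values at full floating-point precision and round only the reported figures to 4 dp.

price = 35.1798
boundary = - - 46.0670 36.4704 46.0670 58.1887 73.5000
tree:
35.1798
45.3659 24.3357
56.6330 33.5262 14.3734
66.2296 44.5401 21.6921 6.3196
73.8270 56.6330 31.7327 10.6905 1.4551
79.8417 66.2296 44.5113 17.8303 2.7536 0.0000
84.6035 73.8270 56.6330 29.2000 5.2105 0.0000 0.0000
88.3733 79.8417 66.2296 44.5113 9.8598 0.0000 0.0000 0.0000

Δt=0.25900  u=1.26313  d=0.79168  q=0.46562  discount=0.98892
step 7 (expiry): payoffs max(K−S,0) = 88.3733 79.8417 66.2296 44.5113 9.8598 0.0000 0.0000 0.0000
step 6: (k=6,j=0): S=18.0965, (K−S)⁺=84.6035, hold=83.4661 ⇒ V=84.6035 exercise | (k=6,j=1): S=28.8730, (K−S)⁺=73.8270, hold=72.6896 ⇒ V=73.8270 exercise | (k=6,j=2): S=46.0670, (K−S)⁺=56.6330, hold=55.4956 ⇒ V=56.6330 exercise | (k=6,j=3): S=73.5000, (K−S)⁺=29.2000, hold=28.0626 ⇒ V=29.2000 exercise | (k=6,j=4): S=117.2695, (K−S)⁺=0.0000, hold=5.2105 ⇒ V=5.2105 continue | (k=6,j=5): S=187.1038, (K−S)⁺=0.0000, hold=0.0000 ⇒ V=0.0000 continue | (k=6,j=6): S=298.5246, (K−S)⁺=0.0000, hold=0.0000 ⇒ V=0.0000 continue  boundary S*=73.5000
step 5: (k=5,j=0): S=22.8583, (K−S)⁺=79.8417, hold=78.7043 ⇒ V=79.8417 exercise | (k=5,j=1): S=36.4704, (K−S)⁺=66.2296, hold=65.0921 ⇒ V=66.2296 exercise | (k=5,j=2): S=58.1887, (K−S)⁺=44.5113, hold=43.3739 ⇒ V=44.5113 exercise | (k=5,j=3): S=92.8402, (K−S)⁺=9.8598, hold=17.8303 ⇒ V=17.8303 continue | (k=5,j=4): S=148.1268, (K−S)⁺=0.0000, hold=2.7536 ⇒ V=2.7536 continue | (k=5,j=5): S=236.3368, (K−S)⁺=0.0000, hold=0.0000 ⇒ V=0.0000 continue  boundary S*=58.1887
step 4: (k=4,j=0): S=28.8730, (K−S)⁺=73.8270, hold=72.6896 ⇒ V=73.8270 exercise | (k=4,j=1): S=46.0670, (K−S)⁺=56.6330, hold=55.4956 ⇒ V=56.6330 exercise | (k=4,j=2): S=73.5000, (K−S)⁺=29.2000, hold=31.7327 ⇒ V=31.7327 continue | (k=4,j=3): S=117.2695, (K−S)⁺=0.0000, hold=10.6905 ⇒ V=10.6905 continue | (k=4,j=4): S=187.1038, (K−S)⁺=0.0000, hold=1.4551 ⇒ V=1.4551 continue  boundary S*=46.0670
step 3: (k=3,j=0): S=36.4704, (K−S)⁺=66.2296, hold=65.0921 ⇒ V=66.2296 exercise | (k=3,j=1): S=58.1887, (K−S)⁺=44.5113, hold=44.5401 ⇒ V=44.5401 continue | (k=3,j=2): S=92.8402, (K−S)⁺=9.8598, hold=21.6921 ⇒ V=21.6921 continue | (k=3,j=3): S=148.1268, (K−S)⁺=0.0000, hold=6.3196 ⇒ V=6.3196 continue  boundary S*=36.4704
step 2: (k=2,j=0): S=46.0670, (K−S)⁺=56.6330, hold=55.5089 ⇒ V=56.6330 exercise | (k=2,j=1): S=73.5000, (K−S)⁺=29.2000, hold=33.5262 ⇒ V=33.5262 continue | (k=2,j=2): S=117.2695, (K−S)⁺=0.0000, hold=14.3734 ⇒ V=14.3734 continue  boundary S*=46.0670
step 1: (k=1,j=0): S=58.1887, (K−S)⁺=44.5113, hold=45.3659 ⇒ V=45.3659 continue | (k=1,j=1): S=92.8402, (K−S)⁺=9.8598, hold=24.3357 ⇒ V=24.3357 continue  boundary S*=-
step 0: (k=0,j=0): S=73.5000, (K−S)⁺=29.2000, hold=35.1798 ⇒ V=35.1798 continue  boundary S*=-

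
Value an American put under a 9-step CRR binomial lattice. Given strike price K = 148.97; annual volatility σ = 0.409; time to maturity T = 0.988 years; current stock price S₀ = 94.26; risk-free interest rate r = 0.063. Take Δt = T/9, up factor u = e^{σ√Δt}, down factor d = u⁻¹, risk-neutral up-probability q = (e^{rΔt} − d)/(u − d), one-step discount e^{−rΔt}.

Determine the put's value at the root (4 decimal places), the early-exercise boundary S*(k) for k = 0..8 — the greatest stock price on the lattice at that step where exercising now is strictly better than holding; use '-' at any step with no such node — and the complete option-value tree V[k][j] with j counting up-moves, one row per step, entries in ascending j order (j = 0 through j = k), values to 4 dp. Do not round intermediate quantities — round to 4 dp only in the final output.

price = 54.7100
boundary = 94.2600 82.3142 94.2600 82.3142 94.2600 82.3142 94.2600 107.9394 123.6040
tree:
54.7100
66.6558 42.8948
77.0876 54.7100 31.2863
86.1974 66.6558 42.0995 20.5498
94.1527 77.0876 54.7100 29.6575 11.4247
101.0998 86.1974 66.6558 41.2212 18.1220 4.6626
107.1665 94.1527 77.0876 54.7100 27.8588 8.3123 0.9555
112.4644 101.0998 86.1974 66.6558 41.0306 14.6357 1.8928 0.0000
117.0908 107.1665 94.1527 77.0876 54.7100 25.3660 3.7497 0.0000 0.0000
121.1309 112.4644 101.0998 86.1974 66.6558 41.0306 7.4281 0.0000 0.0000 0.0000

Δt=0.10978  u=1.14512  d=0.87327  q=0.49170  discount=0.99311
step 9 (expiry): payoffs max(K−S,0) = 121.1309 112.4644 101.0998 86.1974 66.6558 41.0306 7.4281 0.0000 0.0000 0.0000
step 8: (k=8,j=0): S=31.8792, (K−S)⁺=117.0908, hold=116.0641 ⇒ V=117.0908 exercise | (k=8,j=1): S=41.8035, (K−S)⁺=107.1665, hold=106.1398 ⇒ V=107.1665 exercise | (k=8,j=2): S=54.8173, (K−S)⁺=94.1527, hold=93.1260 ⇒ V=94.1527 exercise | (k=8,j=3): S=71.8824, (K−S)⁺=77.0876, hold=76.0609 ⇒ V=77.0876 exercise | (k=8,j=4): S=94.2600, (K−S)⁺=54.7100, hold=53.6833 ⇒ V=54.7100 exercise | (k=8,j=5): S=123.6040, (K−S)⁺=25.3660, hold=24.3393 ⇒ V=25.3660 exercise | (k=8,j=6): S=162.0830, (K−S)⁺=0.0000, hold=3.7497 ⇒ V=3.7497 continue | (k=8,j=7): S=212.5408, (K−S)⁺=0.0000, hold=0.0000 ⇒ V=0.0000 continue | (k=8,j=8): S=278.7067, (K−S)⁺=0.0000, hold=0.0000 ⇒ V=0.0000 continue  boundary S*=123.6040
step 7: (k=7,j=0): S=36.5056, (K−S)⁺=112.4644, hold=111.4376 ⇒ V=112.4644 exercise | (k=7,j=1): S=47.8702, (K−S)⁺=101.0998, hold=100.0731 ⇒ V=101.0998 exercise | (k=7,j=2): S=62.7726, (K−S)⁺=86.1974, hold=85.1707 ⇒ V=86.1974 exercise | (k=7,j=3): S=82.3142, (K−S)⁺=66.6558, hold=65.6290 ⇒ V=66.6558 exercise | (k=7,j=4): S=107.9394, (K−S)⁺=41.0306, hold=40.0039 ⇒ V=41.0306 exercise | (k=7,j=5): S=141.5419, (K−S)⁺=7.4281, hold=14.6357 ⇒ V=14.6357 continue | (k=7,j=6): S=185.6051, (K−S)⁺=0.0000, hold=1.8928 ⇒ V=1.8928 continue | (k=7,j=7): S=243.3856, (K−S)⁺=0.0000, hold=0.0000 ⇒ V=0.0000 continue  boundary S*=107.9394
step 6: (k=6,j=0): S=41.8035, (K−S)⁺=107.1665, hold=106.1398 ⇒ V=107.1665 exercise | (k=6,j=1): S=54.8173, (K−S)⁺=94.1527, hold=93.1260 ⇒ V=94.1527 exercise | (k=6,j=2): S=71.8824, (K−S)⁺=77.0876, hold=76.0609 ⇒ V=77.0876 exercise | (k=6,j=3): S=94.2600, (K−S)⁺=54.7100, hold=53.6833 ⇒ V=54.7100 exercise | (k=6,j=4): S=123.6040, (K−S)⁺=25.3660, hold=27.8588 ⇒ V=27.8588 continue | (k=6,j=5): S=162.0830, (K−S)⁺=0.0000, hold=8.3123 ⇒ V=8.3123 continue | (k=6,j=6): S=212.5408, (K−S)⁺=0.0000, hold=0.9555 ⇒ V=0.9555 continue  boundary S*=94.2600
step 5: (k=5,j=0): S=47.8702, (K−S)⁺=101.0998, hold=100.0731 ⇒ V=101.0998 exercise | (k=5,j=1): S=62.7726, (K−S)⁺=86.1974, hold=85.1707 ⇒ V=86.1974 exercise | (k=5,j=2): S=82.3142, (K−S)⁺=66.6558, hold=65.6290 ⇒ V=66.6558 exercise | (k=5,j=3): S=107.9394, (K−S)⁺=41.0306, hold=41.2212 ⇒ V=41.2212 continue | (k=5,j=4): S=141.5419, (K−S)⁺=7.4281, hold=18.1220 ⇒ V=18.1220 continue | (k=5,j=5): S=185.6051, (K−S)⁺=0.0000, hold=4.6626 ⇒ V=4.6626 continue  boundary S*=82.3142
step 4: (k=4,j=0): S=54.8173, (K−S)⁺=94.1527, hold=93.1260 ⇒ V=94.1527 exercise | (k=4,j=1): S=71.8824, (K−S)⁺=77.0876, hold=76.0609 ⇒ V=77.0876 exercise | (k=4,j=2): S=94.2600, (K−S)⁺=54.7100, hold=53.7763 ⇒ V=54.7100 exercise | (k=4,j=3): S=123.6040, (K−S)⁺=25.3660, hold=29.6575 ⇒ V=29.6575 continue | (k=4,j=4): S=162.0830, (K−S)⁺=0.0000, hold=11.4247 ⇒ V=11.4247 continue  boundary S*=94.2600
step 3: (k=3,j=0): S=62.7726, (K−S)⁺=86.1974, hold=85.1707 ⇒ V=86.1974 exercise | (k=3,j=1): S=82.3142, (K−S)⁺=66.6558, hold=65.6290 ⇒ V=66.6558 exercise | (k=3,j=2): S=107.9394, (K−S)⁺=41.0306, hold=42.0995 ⇒ V=42.0995 continue | (k=3,j=3): S=141.5419, (K−S)⁺=7.4281, hold=20.5498 ⇒ V=20.5498 continue  boundary S*=82.3142
step 2: (k=2,j=0): S=71.8824, (K−S)⁺=77.0876, hold=76.0609 ⇒ V=77.0876 exercise | (k=2,j=1): S=94.2600, (K−S)⁺=54.7100, hold=54.2052 ⇒ V=54.7100 exercise | (k=2,j=2): S=123.6040, (K−S)⁺=25.3660, hold=31.2863 ⇒ V=31.2863 continue  boundary S*=94.2600
step 1: (k=1,j=0): S=82.3142, (K−S)⁺=66.6558, hold=65.6290 ⇒ V=66.6558 exercise | (k=1,j=1): S=107.9394, (K−S)⁺=41.0306, hold=42.8948 ⇒ V=42.8948 continue  boundary S*=82.3142
step 0: (k=0,j=0): S=94.2600, (K−S)⁺=54.7100, hold=54.5936 ⇒ V=54.7100 exercise  boundary S*=94.2600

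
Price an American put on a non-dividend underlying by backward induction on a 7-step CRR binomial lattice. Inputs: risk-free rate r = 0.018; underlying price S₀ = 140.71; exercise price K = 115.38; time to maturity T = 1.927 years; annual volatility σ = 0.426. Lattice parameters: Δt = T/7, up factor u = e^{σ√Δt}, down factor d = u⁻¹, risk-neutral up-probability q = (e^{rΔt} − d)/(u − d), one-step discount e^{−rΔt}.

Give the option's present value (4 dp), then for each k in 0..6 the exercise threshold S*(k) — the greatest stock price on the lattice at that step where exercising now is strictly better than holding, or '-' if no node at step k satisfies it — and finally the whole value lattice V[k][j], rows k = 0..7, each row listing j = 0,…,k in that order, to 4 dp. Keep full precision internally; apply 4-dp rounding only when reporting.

params: Δt=0.27529 u=1.25046 d=0.79971 q=0.45537 e^(-rΔt)=0.99506
t_7 payoffs: 85.9470 69.3571 43.4161 2.8535 0.0000 0.0000 0.0000 0.0000
t_6: node(6,0) S=36.8048 payoff=78.5752 vs cont=78.0049 → 78.5752 [stop]  node(6,1) S=57.5499 payoff=57.8301 vs cont=57.2598 → 57.8301 [stop]  node(6,2) S=89.9880 payoff=25.3920 vs cont=24.8217 → 25.3920 [stop]  node(6,3) S=140.7100 payoff=0.0000 vs cont=1.5464 → 1.5464 [wait]  node(6,4) S=220.0216 payoff=0.0000 vs cont=0.0000 → 0.0000 [wait]  node(6,5) S=344.0374 payoff=0.0000 vs cont=0.0000 → 0.0000 [wait]  node(6,6) S=537.9550 payoff=0.0000 vs cont=0.0000 → 0.0000 [wait]  ⇒ S*(6)=89.9880
t_5: node(5,0) S=46.0229 payoff=69.3571 vs cont=68.7868 → 69.3571 [stop]  node(5,1) S=71.9639 payoff=43.4161 vs cont=42.8458 → 43.4161 [stop]  node(5,2) S=112.5265 payoff=2.8535 vs cont=14.4615 → 14.4615 [wait]  node(5,3) S=175.9524 payoff=0.0000 vs cont=0.8381 → 0.8381 [wait]  node(5,4) S=275.1284 payoff=0.0000 vs cont=0.0000 → 0.0000 [wait]  node(5,5) S=430.2053 payoff=0.0000 vs cont=0.0000 → 0.0000 [wait]  ⇒ S*(5)=71.9639
t_4: node(4,0) S=57.5499 payoff=57.8301 vs cont=57.2598 → 57.8301 [stop]  node(4,1) S=89.9880 payoff=25.3920 vs cont=30.0815 → 30.0815 [wait]  node(4,2) S=140.7100 payoff=0.0000 vs cont=8.2169 → 8.2169 [wait]  node(4,3) S=220.0216 payoff=0.0000 vs cont=0.4542 → 0.4542 [wait]  node(4,4) S=344.0374 payoff=0.0000 vs cont=0.0000 → 0.0000 [wait]  ⇒ S*(4)=57.5499
t_3: node(3,0) S=71.9639 payoff=43.4161 vs cont=44.9708 → 44.9708 [wait]  node(3,1) S=112.5265 payoff=2.8535 vs cont=20.0255 → 20.0255 [wait]  node(3,2) S=175.9524 payoff=0.0000 vs cont=4.6588 → 4.6588 [wait]  node(3,3) S=275.1284 payoff=0.0000 vs cont=0.2461 → 0.2461 [wait]  ⇒ S*(3)=-
t_2: node(2,0) S=89.9880 payoff=25.3920 vs cont=33.4452 → 33.4452 [wait]  node(2,1) S=140.7100 payoff=0.0000 vs cont=12.9635 → 12.9635 [wait]  node(2,2) S=220.0216 payoff=0.0000 vs cont=2.6363 → 2.6363 [wait]  ⇒ S*(2)=-
t_1: node(1,0) S=112.5265 payoff=2.8535 vs cont=23.9992 → 23.9992 [wait]  node(1,1) S=175.9524 payoff=0.0000 vs cont=8.2199 → 8.2199 [wait]  ⇒ S*(1)=-
t_0: node(0,0) S=140.7100 payoff=0.0000 vs cont=16.7306 → 16.7306 [wait]  ⇒ S*(0)=-

price = 16.7306
boundary = - - - - 57.5499 71.9639 89.9880
tree:
16.7306
23.9992 8.2199
33.4452 12.9635 2.6363
44.9708 20.0255 4.6588 0.2461
57.8301 30.0815 8.2169 0.4542 0.0000
69.3571 43.4161 14.4615 0.8381 0.0000 0.0000
78.5752 57.8301 25.3920 1.5464 0.0000 0.0000 0.0000
85.9470 69.3571 43.4161 2.8535 0.0000 0.0000 0.0000 0.0000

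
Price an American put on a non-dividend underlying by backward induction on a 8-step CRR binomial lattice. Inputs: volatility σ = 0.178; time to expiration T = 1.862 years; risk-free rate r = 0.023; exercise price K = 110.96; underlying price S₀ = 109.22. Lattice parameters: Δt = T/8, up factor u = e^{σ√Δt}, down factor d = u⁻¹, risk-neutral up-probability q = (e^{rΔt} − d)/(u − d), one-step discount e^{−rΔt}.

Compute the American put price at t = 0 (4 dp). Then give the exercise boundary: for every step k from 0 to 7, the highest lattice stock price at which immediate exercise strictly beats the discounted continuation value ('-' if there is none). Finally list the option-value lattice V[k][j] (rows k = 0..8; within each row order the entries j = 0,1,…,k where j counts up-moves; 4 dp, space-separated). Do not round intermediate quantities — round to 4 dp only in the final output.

price = 9.5664
boundary = - - - 84.4146 77.4681 84.4146 91.9840 100.2322
tree:
9.5664
13.9071 5.4925
19.5714 8.6062 2.5559
26.5454 13.0705 4.4034 0.8060
33.4919 19.0913 7.4179 1.5507 0.0984
39.8668 26.5454 12.1236 2.9704 0.2017 0.0000
45.7172 33.4919 18.9760 5.6613 0.4137 0.0000 0.0000
51.0860 39.8668 26.5454 10.7278 0.8485 0.0000 0.0000 0.0000
56.0131 45.7172 33.4919 18.9760 1.7400 0.0000 0.0000 0.0000 0.0000

Δt=0.23275  u=1.08967  d=0.91771  q=0.50976  discount=0.99466
step 8 (expiry): payoffs max(K−S,0) = 56.0131 45.7172 33.4919 18.9760 1.7400 0.0000 0.0000 0.0000 0.0000
step 7: (k=7,j=0): S=59.8740, (K−S)⁺=51.0860, hold=50.4936 ⇒ V=51.0860 exercise | (k=7,j=1): S=71.0932, (K−S)⁺=39.8668, hold=39.2744 ⇒ V=39.8668 exercise | (k=7,j=2): S=84.4146, (K−S)⁺=26.5454, hold=25.9530 ⇒ V=26.5454 exercise | (k=7,j=3): S=100.2322, (K−S)⁺=10.7278, hold=10.1354 ⇒ V=10.7278 exercise | (k=7,j=4): S=119.0137, (K−S)⁺=0.0000, hold=0.8485 ⇒ V=0.8485 continue | (k=7,j=5): S=141.3145, (K−S)⁺=0.0000, hold=0.0000 ⇒ V=0.0000 continue | (k=7,j=6): S=167.7940, (K−S)⁺=0.0000, hold=0.0000 ⇒ V=0.0000 continue | (k=7,j=7): S=199.2353, (K−S)⁺=0.0000, hold=0.0000 ⇒ V=0.0000 continue  boundary S*=100.2322
step 6: (k=6,j=0): S=65.2428, (K−S)⁺=45.7172, hold=45.1247 ⇒ V=45.7172 exercise | (k=6,j=1): S=77.4681, (K−S)⁺=33.4919, hold=32.8995 ⇒ V=33.4919 exercise | (k=6,j=2): S=91.9840, (K−S)⁺=18.9760, hold=18.3836 ⇒ V=18.9760 exercise | (k=6,j=3): S=109.2200, (K−S)⁺=1.7400, hold=5.6613 ⇒ V=5.6613 continue | (k=6,j=4): S=129.6856, (K−S)⁺=0.0000, hold=0.4137 ⇒ V=0.4137 continue | (k=6,j=5): S=153.9862, (K−S)⁺=0.0000, hold=0.0000 ⇒ V=0.0000 continue | (k=6,j=6): S=182.8401, (K−S)⁺=0.0000, hold=0.0000 ⇒ V=0.0000 continue  boundary S*=91.9840
step 5: (k=5,j=0): S=71.0932, (K−S)⁺=39.8668, hold=39.2744 ⇒ V=39.8668 exercise | (k=5,j=1): S=84.4146, (K−S)⁺=26.5454, hold=25.9530 ⇒ V=26.5454 exercise | (k=5,j=2): S=100.2322, (K−S)⁺=10.7278, hold=12.1236 ⇒ V=12.1236 continue | (k=5,j=3): S=119.0137, (K−S)⁺=0.0000, hold=2.9704 ⇒ V=2.9704 continue | (k=5,j=4): S=141.3145, (K−S)⁺=0.0000, hold=0.2017 ⇒ V=0.2017 continue | (k=5,j=5): S=167.7940, (K−S)⁺=0.0000, hold=0.0000 ⇒ V=0.0000 continue  boundary S*=84.4146
step 4: (k=4,j=0): S=77.4681, (K−S)⁺=33.4919, hold=32.8995 ⇒ V=33.4919 exercise | (k=4,j=1): S=91.9840, (K−S)⁺=18.9760, hold=19.0913 ⇒ V=19.0913 continue | (k=4,j=2): S=109.2200, (K−S)⁺=1.7400, hold=7.4179 ⇒ V=7.4179 continue | (k=4,j=3): S=129.6856, (K−S)⁺=0.0000, hold=1.5507 ⇒ V=1.5507 continue | (k=4,j=4): S=153.9862, (K−S)⁺=0.0000, hold=0.0984 ⇒ V=0.0984 continue  boundary S*=77.4681
step 3: (k=3,j=0): S=84.4146, (K−S)⁺=26.5454, hold=26.0115 ⇒ V=26.5454 exercise | (k=3,j=1): S=100.2322, (K−S)⁺=10.7278, hold=13.0705 ⇒ V=13.0705 continue | (k=3,j=2): S=119.0137, (K−S)⁺=0.0000, hold=4.4034 ⇒ V=4.4034 continue | (k=3,j=3): S=141.3145, (K−S)⁺=0.0000, hold=0.8060 ⇒ V=0.8060 continue  boundary S*=84.4146
step 2: (k=2,j=0): S=91.9840, (K−S)⁺=18.9760, hold=19.5714 ⇒ V=19.5714 continue | (k=2,j=1): S=109.2200, (K−S)⁺=1.7400, hold=8.6062 ⇒ V=8.6062 continue | (k=2,j=2): S=129.6856, (K−S)⁺=0.0000, hold=2.5559 ⇒ V=2.5559 continue  boundary S*=-
step 1: (k=1,j=0): S=100.2322, (K−S)⁺=10.7278, hold=13.9071 ⇒ V=13.9071 continue | (k=1,j=1): S=119.0137, (K−S)⁺=0.0000, hold=5.4925 ⇒ V=5.4925 continue  boundary S*=-
step 0: (k=0,j=0): S=109.2200, (K−S)⁺=1.7400, hold=9.5664 ⇒ V=9.5664 continue  boundary S*=-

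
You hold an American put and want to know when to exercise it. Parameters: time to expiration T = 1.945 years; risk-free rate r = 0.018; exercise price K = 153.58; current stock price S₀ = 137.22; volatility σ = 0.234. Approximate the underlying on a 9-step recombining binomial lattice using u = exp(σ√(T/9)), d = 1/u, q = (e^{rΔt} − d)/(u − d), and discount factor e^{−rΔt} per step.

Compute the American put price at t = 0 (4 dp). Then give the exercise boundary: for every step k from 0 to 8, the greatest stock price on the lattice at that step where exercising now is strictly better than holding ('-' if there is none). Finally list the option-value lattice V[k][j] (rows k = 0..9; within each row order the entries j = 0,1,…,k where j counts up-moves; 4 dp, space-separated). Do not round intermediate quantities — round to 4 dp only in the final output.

Δt=0.21611  u=1.11492  d=0.89693  q=0.49071  discount=0.99612
step 9 (expiry): payoffs max(K−S,0) = 102.0299 89.5010 73.9271 54.5680 30.5037 0.5909 0.0000 0.0000 0.0000 0.0000
step 8: (k=8,j=0): S=57.4741, (K−S)⁺=96.1059, hold=95.5096 ⇒ V=96.1059 exercise | (k=8,j=1): S=71.4428, (K−S)⁺=82.1372, hold=81.5409 ⇒ V=82.1372 exercise | (k=8,j=2): S=88.8065, (K−S)⁺=64.7735, hold=64.1772 ⇒ V=64.7735 exercise | (k=8,j=3): S=110.3904, (K−S)⁺=43.1896, hold=42.5934 ⇒ V=43.1896 exercise | (k=8,j=4): S=137.2200, (K−S)⁺=16.3600, hold=15.7637 ⇒ V=16.3600 exercise | (k=8,j=5): S=170.5704, (K−S)⁺=0.0000, hold=0.2998 ⇒ V=0.2998 continue | (k=8,j=6): S=212.0264, (K−S)⁺=0.0000, hold=0.0000 ⇒ V=0.0000 continue | (k=8,j=7): S=263.5580, (K−S)⁺=0.0000, hold=0.0000 ⇒ V=0.0000 continue | (k=8,j=8): S=327.6140, (K−S)⁺=0.0000, hold=0.0000 ⇒ V=0.0000 continue  boundary S*=137.2200
step 7: (k=7,j=0): S=64.0790, (K−S)⁺=89.5010, hold=88.9048 ⇒ V=89.5010 exercise | (k=7,j=1): S=79.6529, (K−S)⁺=73.9271, hold=73.3308 ⇒ V=73.9271 exercise | (k=7,j=2): S=99.0120, (K−S)⁺=54.5680, hold=53.9717 ⇒ V=54.5680 exercise | (k=7,j=3): S=123.0763, (K−S)⁺=30.5037, hold=29.9075 ⇒ V=30.5037 exercise | (k=7,j=4): S=152.9891, (K−S)⁺=0.5909, hold=8.4461 ⇒ V=8.4461 continue | (k=7,j=5): S=190.1721, (K−S)⁺=0.0000, hold=0.1521 ⇒ V=0.1521 continue | (k=7,j=6): S=236.3922, (K−S)⁺=0.0000, hold=0.0000 ⇒ V=0.0000 continue | (k=7,j=7): S=293.8457, (K−S)⁺=0.0000, hold=0.0000 ⇒ V=0.0000 continue  boundary S*=123.0763
step 6: (k=6,j=0): S=71.4428, (K−S)⁺=82.1372, hold=81.5409 ⇒ V=82.1372 exercise | (k=6,j=1): S=88.8065, (K−S)⁺=64.7735, hold=64.1772 ⇒ V=64.7735 exercise | (k=6,j=2): S=110.3904, (K−S)⁺=43.1896, hold=42.5934 ⇒ V=43.1896 exercise | (k=6,j=3): S=137.2200, (K−S)⁺=16.3600, hold=19.6034 ⇒ V=19.6034 continue | (k=6,j=4): S=170.5704, (K−S)⁺=0.0000, hold=4.3592 ⇒ V=4.3592 continue | (k=6,j=5): S=212.0264, (K−S)⁺=0.0000, hold=0.0771 ⇒ V=0.0771 continue | (k=6,j=6): S=263.5580, (K−S)⁺=0.0000, hold=0.0000 ⇒ V=0.0000 continue  boundary S*=110.3904
step 5: (k=5,j=0): S=79.6529, (K−S)⁺=73.9271, hold=73.3308 ⇒ V=73.9271 exercise | (k=5,j=1): S=99.0120, (K−S)⁺=54.5680, hold=53.9717 ⇒ V=54.5680 exercise | (k=5,j=2): S=123.0763, (K−S)⁺=30.5037, hold=31.4929 ⇒ V=31.4929 continue | (k=5,j=3): S=152.9891, (K−S)⁺=0.5909, hold=12.0758 ⇒ V=12.0758 continue | (k=5,j=4): S=190.1721, (K−S)⁺=0.0000, hold=2.2492 ⇒ V=2.2492 continue | (k=5,j=5): S=236.3922, (K−S)⁺=0.0000, hold=0.0391 ⇒ V=0.0391 continue  boundary S*=99.0120
step 4: (k=4,j=0): S=88.8065, (K−S)⁺=64.7735, hold=64.1772 ⇒ V=64.7735 exercise | (k=4,j=1): S=110.3904, (K−S)⁺=43.1896, hold=43.0769 ⇒ V=43.1896 exercise | (k=4,j=2): S=137.2200, (K−S)⁺=16.3600, hold=21.8795 ⇒ V=21.8795 continue | (k=4,j=3): S=170.5704, (K−S)⁺=0.0000, hold=7.2256 ⇒ V=7.2256 continue | (k=4,j=4): S=212.0264, (K−S)⁺=0.0000, hold=1.1602 ⇒ V=1.1602 continue  boundary S*=110.3904
step 3: (k=3,j=0): S=99.0120, (K−S)⁺=54.5680, hold=53.9717 ⇒ V=54.5680 exercise | (k=3,j=1): S=123.0763, (K−S)⁺=30.5037, hold=32.6054 ⇒ V=32.6054 continue | (k=3,j=2): S=152.9891, (K−S)⁺=0.5909, hold=14.6316 ⇒ V=14.6316 continue | (k=3,j=3): S=190.1721, (K−S)⁺=0.0000, hold=4.2327 ⇒ V=4.2327 continue  boundary S*=99.0120
step 2: (k=2,j=0): S=110.3904, (K−S)⁺=43.1896, hold=43.6207 ⇒ V=43.6207 continue | (k=2,j=1): S=137.2200, (K−S)⁺=16.3600, hold=23.6931 ⇒ V=23.6931 continue | (k=2,j=2): S=170.5704, (K−S)⁺=0.0000, hold=9.4918 ⇒ V=9.4918 continue  boundary S*=-
step 1: (k=1,j=0): S=123.0763, (K−S)⁺=30.5037, hold=33.7106 ⇒ V=33.7106 continue | (k=1,j=1): S=152.9891, (K−S)⁺=0.5909, hold=16.6594 ⇒ V=16.6594 continue  boundary S*=-
step 0: (k=0,j=0): S=137.2200, (K−S)⁺=16.3600, hold=25.2450 ⇒ V=25.2450 continue  boundary S*=-

price = 25.2450
boundary = - - - 99.0120 110.3904 99.0120 110.3904 123.0763 137.2200
tree:
25.2450
33.7106 16.6594
43.6207 23.6931 9.4918
54.5680 32.6054 14.6316 4.2327
64.7735 43.1896 21.8795 7.2256 1.1602
73.9271 54.5680 31.4929 12.0758 2.2492 0.0391
82.1372 64.7735 43.1896 19.6034 4.3592 0.0771 0.0000
89.5010 73.9271 54.5680 30.5037 8.4461 0.1521 0.0000 0.0000
96.1059 82.1372 64.7735 43.1896 16.3600 0.2998 0.0000 0.0000 0.0000
102.0299 89.5010 73.9271 54.5680 30.5037 0.5909 0.0000 0.0000 0.0000 0.0000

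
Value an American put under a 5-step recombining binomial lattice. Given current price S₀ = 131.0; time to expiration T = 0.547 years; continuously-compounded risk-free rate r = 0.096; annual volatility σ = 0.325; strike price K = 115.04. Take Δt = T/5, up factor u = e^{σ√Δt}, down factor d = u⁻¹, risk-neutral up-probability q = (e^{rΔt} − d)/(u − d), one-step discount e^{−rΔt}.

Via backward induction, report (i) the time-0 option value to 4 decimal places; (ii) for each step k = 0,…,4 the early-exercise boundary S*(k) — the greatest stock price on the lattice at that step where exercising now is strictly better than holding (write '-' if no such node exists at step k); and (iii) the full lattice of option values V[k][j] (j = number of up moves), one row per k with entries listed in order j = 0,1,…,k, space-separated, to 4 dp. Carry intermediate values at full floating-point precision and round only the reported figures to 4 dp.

price = 3.6918
boundary = - - - 94.8892 85.2181
tree:
3.6918
6.7068 1.0073
11.8561 2.1303 0.0000
20.1508 4.5053 0.0000 0.0000
29.8219 9.5282 0.0000 0.0000 0.0000
38.5073 20.1508 0.0000 0.0000 0.0000 0.0000

Δt=0.10940, u=1.11349, d=0.89808, q=0.52217, disc=e^(-rΔt)=0.98955
k=5 terminal: V=max(K-S,0) → 38.5073 20.1508 0.0000 0.0000 0.0000 0.0000
k=4: j=0 S=85.2181 intr=29.8219 cont=28.6200 V=29.8219[EX]; j=1 S=105.6578 intr=9.3822 cont=9.5282 V=9.5282[hold]; j=2 S=131.0000 intr=0.0000 cont=0.0000 V=0.0000[hold]; j=3 S=162.4206 intr=0.0000 cont=0.0000 V=0.0000[hold]; j=4 S=201.3775 intr=0.0000 cont=0.0000 V=0.0000[hold]  S*(4)=85.2181
k=3: j=0 S=94.8892 intr=20.1508 cont=19.0244 V=20.1508[EX]; j=1 S=117.6485 intr=0.0000 cont=4.5053 V=4.5053[hold]; j=2 S=145.8667 intr=0.0000 cont=0.0000 V=0.0000[hold]; j=3 S=180.8531 intr=0.0000 cont=0.0000 V=0.0000[hold]  S*(3)=94.8892
k=2: j=0 S=105.6578 intr=9.3822 cont=11.8561 V=11.8561[hold]; j=1 S=131.0000 intr=0.0000 cont=2.1303 V=2.1303[hold]; j=2 S=162.4206 intr=0.0000 cont=0.0000 V=0.0000[hold]  S*(2)=-
k=1: j=0 S=117.6485 intr=0.0000 cont=6.7068 V=6.7068[hold]; j=1 S=145.8667 intr=0.0000 cont=1.0073 V=1.0073[hold]  S*(1)=-
k=0: j=0 S=131.0000 intr=0.0000 cont=3.6918 V=3.6918[hold]  S*(0)=-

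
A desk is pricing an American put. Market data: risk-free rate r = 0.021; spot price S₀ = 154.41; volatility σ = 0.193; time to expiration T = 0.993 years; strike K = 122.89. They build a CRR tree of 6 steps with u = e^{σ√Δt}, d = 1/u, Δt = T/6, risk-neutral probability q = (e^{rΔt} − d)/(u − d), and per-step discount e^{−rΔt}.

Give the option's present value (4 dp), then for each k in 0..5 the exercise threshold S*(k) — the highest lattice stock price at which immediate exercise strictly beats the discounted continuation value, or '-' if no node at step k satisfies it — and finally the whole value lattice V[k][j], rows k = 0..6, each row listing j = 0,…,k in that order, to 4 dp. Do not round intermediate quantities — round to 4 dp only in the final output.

params: Δt=0.16550 u=1.08168 d=0.92449 q=0.50253 e^(-rΔt)=0.99653
t_6 payoffs: 26.4889 10.0976 0.0000 0.0000 0.0000 0.0000 0.0000
t_5: node(5,0) S=104.2752 payoff=18.6148 vs cont=18.1885 → 18.6148 [stop]  node(5,1) S=122.0053 payoff=0.8847 vs cont=5.0058 → 5.0058 [wait]  node(5,2) S=142.7501 payoff=0.0000 vs cont=0.0000 → 0.0000 [wait]  node(5,3) S=167.0223 payoff=0.0000 vs cont=0.0000 → 0.0000 [wait]  node(5,4) S=195.4214 payoff=0.0000 vs cont=0.0000 → 0.0000 [wait]  node(5,5) S=228.6494 payoff=0.0000 vs cont=0.0000 → 0.0000 [wait]  ⇒ S*(5)=104.2752
t_4: node(4,0) S=112.7924 payoff=10.0976 vs cont=11.7351 → 11.7351 [wait]  node(4,1) S=131.9707 payoff=0.0000 vs cont=2.4816 → 2.4816 [wait]  node(4,2) S=154.4100 payoff=0.0000 vs cont=0.0000 → 0.0000 [wait]  node(4,3) S=180.6647 payoff=0.0000 vs cont=0.0000 → 0.0000 [wait]  node(4,4) S=211.3835 payoff=0.0000 vs cont=0.0000 → 0.0000 [wait]  ⇒ S*(4)=-
t_3: node(3,0) S=122.0053 payoff=0.8847 vs cont=7.0604 → 7.0604 [wait]  node(3,1) S=142.7501 payoff=0.0000 vs cont=1.2302 → 1.2302 [wait]  node(3,2) S=167.0223 payoff=0.0000 vs cont=0.0000 → 0.0000 [wait]  node(3,3) S=195.4214 payoff=0.0000 vs cont=0.0000 → 0.0000 [wait]  ⇒ S*(3)=-
t_2: node(2,0) S=131.9707 payoff=0.0000 vs cont=4.1162 → 4.1162 [wait]  node(2,1) S=154.4100 payoff=0.0000 vs cont=0.6099 → 0.6099 [wait]  node(2,2) S=180.6647 payoff=0.0000 vs cont=0.0000 → 0.0000 [wait]  ⇒ S*(2)=-
t_1: node(1,0) S=142.7501 payoff=0.0000 vs cont=2.3460 → 2.3460 [wait]  node(1,1) S=167.0223 payoff=0.0000 vs cont=0.3023 → 0.3023 [wait]  ⇒ S*(1)=-
t_0: node(0,0) S=154.4100 payoff=0.0000 vs cont=1.3144 → 1.3144 [wait]  ⇒ S*(0)=-

price = 1.3144
boundary = - - - - - 104.2752
tree:
1.3144
2.3460 0.3023
4.1162 0.6099 0.0000
7.0604 1.2302 0.0000 0.0000
11.7351 2.4816 0.0000 0.0000 0.0000
18.6148 5.0058 0.0000 0.0000 0.0000 0.0000
26.4889 10.0976 0.0000 0.0000 0.0000 0.0000 0.0000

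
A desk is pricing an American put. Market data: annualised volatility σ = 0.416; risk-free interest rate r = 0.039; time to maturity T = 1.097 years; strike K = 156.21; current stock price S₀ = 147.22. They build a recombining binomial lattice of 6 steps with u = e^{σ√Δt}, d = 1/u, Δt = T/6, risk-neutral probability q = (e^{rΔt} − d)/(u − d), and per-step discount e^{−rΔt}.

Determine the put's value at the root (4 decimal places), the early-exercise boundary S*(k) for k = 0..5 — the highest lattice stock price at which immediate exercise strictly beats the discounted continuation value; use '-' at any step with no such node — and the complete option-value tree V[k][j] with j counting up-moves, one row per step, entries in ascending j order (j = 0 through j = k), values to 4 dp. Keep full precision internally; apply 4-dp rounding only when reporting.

price = 28.0322
boundary = - - - 86.3402 103.1488 123.2298
tree:
28.0322
39.5303 15.7788
53.7446 24.4557 6.4512
69.8698 36.7776 11.2406 1.2686
83.9394 53.0612 19.3805 2.4367 0.0000
95.7162 69.8698 32.9802 4.6804 0.0000 0.0000
105.5740 83.9394 53.0612 8.9900 0.0000 0.0000 0.0000

params: Δt=0.18283 u=1.19468 d=0.83704 q=0.47566 e^(-rΔt)=0.99289
t_6 payoffs: 105.5740 83.9394 53.0612 8.9900 0.0000 0.0000 0.0000
t_5: node(5,0) S=60.4938 payoff=95.7162 vs cont=94.6063 → 95.7162 [stop]  node(5,1) S=86.3402 payoff=69.8698 vs cont=68.7599 → 69.8698 [stop]  node(5,2) S=123.2298 payoff=32.9802 vs cont=31.8703 → 32.9802 [stop]  node(5,3) S=175.8806 payoff=0.0000 vs cont=4.6804 → 4.6804 [wait]  node(5,4) S=251.0270 payoff=0.0000 vs cont=0.0000 → 0.0000 [wait]  node(5,5) S=358.2803 payoff=0.0000 vs cont=0.0000 → 0.0000 [wait]  ⇒ S*(5)=123.2298
t_4: node(4,0) S=72.2706 payoff=83.9394 vs cont=82.8295 → 83.9394 [stop]  node(4,1) S=103.1488 payoff=53.0612 vs cont=51.9513 → 53.0612 [stop]  node(4,2) S=147.2200 payoff=8.9900 vs cont=19.3805 → 19.3805 [wait]  node(4,3) S=210.1209 payoff=0.0000 vs cont=2.4367 → 2.4367 [wait]  node(4,4) S=299.8967 payoff=0.0000 vs cont=0.0000 → 0.0000 [wait]  ⇒ S*(4)=103.1488
t_3: node(3,0) S=86.3402 payoff=69.8698 vs cont=68.7599 → 69.8698 [stop]  node(3,1) S=123.2298 payoff=32.9802 vs cont=36.7776 → 36.7776 [wait]  node(3,2) S=175.8806 payoff=0.0000 vs cont=11.2406 → 11.2406 [wait]  node(3,3) S=251.0270 payoff=0.0000 vs cont=1.2686 → 1.2686 [wait]  ⇒ S*(3)=86.3402
t_2: node(2,0) S=103.1488 payoff=53.0612 vs cont=53.7446 → 53.7446 [wait]  node(2,1) S=147.2200 payoff=8.9900 vs cont=24.4557 → 24.4557 [wait]  node(2,2) S=210.1209 payoff=0.0000 vs cont=6.4512 → 6.4512 [wait]  ⇒ S*(2)=-
t_1: node(1,0) S=123.2298 payoff=32.9802 vs cont=39.5303 → 39.5303 [wait]  node(1,1) S=175.8806 payoff=0.0000 vs cont=15.7788 → 15.7788 [wait]  ⇒ S*(1)=-
t_0: node(0,0) S=147.2200 payoff=8.9900 vs cont=28.0322 → 28.0322 [wait]  ⇒ S*(0)=-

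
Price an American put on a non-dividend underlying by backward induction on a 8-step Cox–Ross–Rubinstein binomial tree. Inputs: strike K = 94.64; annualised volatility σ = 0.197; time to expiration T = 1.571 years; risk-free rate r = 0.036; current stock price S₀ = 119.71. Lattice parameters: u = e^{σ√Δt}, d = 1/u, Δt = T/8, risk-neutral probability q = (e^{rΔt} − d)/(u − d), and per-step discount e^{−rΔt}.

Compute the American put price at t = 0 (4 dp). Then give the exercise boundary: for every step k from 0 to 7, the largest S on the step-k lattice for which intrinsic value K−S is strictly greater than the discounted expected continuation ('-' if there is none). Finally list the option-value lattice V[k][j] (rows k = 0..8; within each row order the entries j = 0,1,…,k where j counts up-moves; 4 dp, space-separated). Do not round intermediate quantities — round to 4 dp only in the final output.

price = 1.6051
boundary = - - - - - 77.3683 70.9005 77.3683
tree:
1.6051
2.7322 0.5814
4.5476 1.0856 0.1216
7.3635 1.9976 0.2544 0.0000
11.5222 3.6066 0.5325 0.0000 0.0000
17.2717 6.3463 1.1144 0.0000 0.0000 0.0000
23.7395 10.7672 2.3321 0.0000 0.0000 0.0000 0.0000
29.6665 17.2717 4.8806 0.0000 0.0000 0.0000 0.0000 0.0000
35.0981 23.7395 10.2139 0.0000 0.0000 0.0000 0.0000 0.0000 0.0000

Δt=0.19637, u=1.09122, d=0.91640, q=0.51877, disc=e^(-rΔt)=0.99296
k=8 terminal: V=max(K-S,0) → 35.0981 23.7395 10.2139 0.0000 0.0000 0.0000 0.0000 0.0000 0.0000
k=7: j=0 S=64.9735 intr=29.6665 cont=28.9998 V=29.6665[EX]; j=1 S=77.3683 intr=17.2717 cont=16.6050 V=17.2717[EX]; j=2 S=92.1277 intr=2.5123 cont=4.8806 V=4.8806[hold]; j=3 S=109.7026 intr=0.0000 cont=0.0000 V=0.0000[hold]; j=4 S=130.6303 intr=0.0000 cont=0.0000 V=0.0000[hold]; j=5 S=155.5503 intr=0.0000 cont=0.0000 V=0.0000[hold]; j=6 S=185.2242 intr=0.0000 cont=0.0000 V=0.0000[hold]; j=7 S=220.5590 intr=0.0000 cont=0.0000 V=0.0000[hold]  S*(7)=77.3683
k=6: j=0 S=70.9005 intr=23.7395 cont=23.0728 V=23.7395[EX]; j=1 S=84.4261 intr=10.2139 cont=10.7672 V=10.7672[hold]; j=2 S=100.5318 intr=0.0000 cont=2.3321 V=2.3321[hold]; j=3 S=119.7100 intr=0.0000 cont=0.0000 V=0.0000[hold]; j=4 S=142.5468 intr=0.0000 cont=0.0000 V=0.0000[hold]; j=5 S=169.7401 intr=0.0000 cont=0.0000 V=0.0000[hold]; j=6 S=202.1209 intr=0.0000 cont=0.0000 V=0.0000[hold]  S*(6)=70.9005
k=5: j=0 S=77.3683 intr=17.2717 cont=16.8900 V=17.2717[EX]; j=1 S=92.1277 intr=2.5123 cont=6.3463 V=6.3463[hold]; j=2 S=109.7026 intr=0.0000 cont=1.1144 V=1.1144[hold]; j=3 S=130.6303 intr=0.0000 cont=0.0000 V=0.0000[hold]; j=4 S=155.5503 intr=0.0000 cont=0.0000 V=0.0000[hold]; j=5 S=185.2242 intr=0.0000 cont=0.0000 V=0.0000[hold]  S*(5)=77.3683
k=4: j=0 S=84.4261 intr=10.2139 cont=11.5222 V=11.5222[hold]; j=1 S=100.5318 intr=0.0000 cont=3.6066 V=3.6066[hold]; j=2 S=119.7100 intr=0.0000 cont=0.5325 V=0.5325[hold]; j=3 S=142.5468 intr=0.0000 cont=0.0000 V=0.0000[hold]; j=4 S=169.7401 intr=0.0000 cont=0.0000 V=0.0000[hold]  S*(4)=-
k=3: j=0 S=92.1277 intr=2.5123 cont=7.3635 V=7.3635[hold]; j=1 S=109.7026 intr=0.0000 cont=1.9976 V=1.9976[hold]; j=2 S=130.6303 intr=0.0000 cont=0.2544 V=0.2544[hold]; j=3 S=155.5503 intr=0.0000 cont=0.0000 V=0.0000[hold]  S*(3)=-
k=2: j=0 S=100.5318 intr=0.0000 cont=4.5476 V=4.5476[hold]; j=1 S=119.7100 intr=0.0000 cont=1.0856 V=1.0856[hold]; j=2 S=142.5468 intr=0.0000 cont=0.1216 V=0.1216[hold]  S*(2)=-
k=1: j=0 S=109.7026 intr=0.0000 cont=2.7322 V=2.7322[hold]; j=1 S=130.6303 intr=0.0000 cont=0.5814 V=0.5814[hold]  S*(1)=-
k=0: j=0 S=119.7100 intr=0.0000 cont=1.6051 V=1.6051[hold]  S*(0)=-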